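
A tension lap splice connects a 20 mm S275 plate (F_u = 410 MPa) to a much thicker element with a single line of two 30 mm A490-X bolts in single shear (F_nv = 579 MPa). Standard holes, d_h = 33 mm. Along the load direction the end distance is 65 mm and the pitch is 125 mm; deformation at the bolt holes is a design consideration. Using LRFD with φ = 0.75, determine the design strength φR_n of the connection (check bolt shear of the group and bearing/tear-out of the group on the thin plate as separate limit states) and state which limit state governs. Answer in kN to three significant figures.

614 kN (bolt shear governs)

Bolt shear: A_b = π·30²/4 = 706.9 mm²; R_n = 579 × 706.9 × 2 × 1 / 1000 = 818.5 kN → 0.75 × 818.5 = 614 kN.
Bearing (1.2 l_c t F_u ≤ 2.4 d t F_u): upper limit = 2.4·30·20·410 / 1000 = 590.4 kN.
  Edge l_c = 65 − 33/2 = 48.5 → r_n = 477.2 kN; interior l_c = 125 − 33 = 92 → r_n = 590.4 kN.
  R_n,bearing = 1·477.2 + 1·590.4 = 1068 kN → 0.75 × 1068 = 801 kN.
Bolt shear governs: 614 kN.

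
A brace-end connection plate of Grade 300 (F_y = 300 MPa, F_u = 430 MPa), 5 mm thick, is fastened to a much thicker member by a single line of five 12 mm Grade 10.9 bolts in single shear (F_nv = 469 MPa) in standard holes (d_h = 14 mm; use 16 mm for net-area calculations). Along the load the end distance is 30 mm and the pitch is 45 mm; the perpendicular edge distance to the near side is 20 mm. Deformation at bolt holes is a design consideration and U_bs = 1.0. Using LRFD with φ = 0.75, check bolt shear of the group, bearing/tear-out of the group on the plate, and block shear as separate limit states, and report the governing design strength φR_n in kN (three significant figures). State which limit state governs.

Bolt shear: A_b = π·12²/4 = 113.1 mm²; R_n = 469 × 113.1 × 5 × 1 / 1000 = 265.2 kN → 0.75 × 265.2 = 199 kN.
Bearing: edge l_c = 23, r_n = 59.34 kN; interior l_c = 31, r_n = 61.92 kN; R_n = 59.34 + 4·61.92 = 307 kN → 230 kN.
Block shear: A_gv = 1050, A_nv = 690, A_nt = 60 mm²; R_n = min(0.6F_uA_nv, 0.6F_yA_gv) + U_bs·F_u·A_nt = 203.8 kN → 153 kN.
Block shear governs: 153 kN.

153 kN (block shear governs)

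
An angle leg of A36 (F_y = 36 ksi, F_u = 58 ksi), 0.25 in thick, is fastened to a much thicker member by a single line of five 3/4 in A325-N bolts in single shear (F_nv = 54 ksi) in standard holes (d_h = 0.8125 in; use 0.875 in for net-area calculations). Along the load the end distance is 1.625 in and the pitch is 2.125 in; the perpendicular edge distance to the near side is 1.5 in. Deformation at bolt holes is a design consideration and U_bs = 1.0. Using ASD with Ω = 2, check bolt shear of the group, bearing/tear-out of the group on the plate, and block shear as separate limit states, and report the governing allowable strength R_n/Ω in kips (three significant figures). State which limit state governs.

Bolt shear: A_b = π·0.75²/4 = 0.4418 in²; R_n = 54 × 0.4418 × 5 × 1 = 119.3 kips → 119.3 / 2 = 59.6 kips.
Bearing: edge l_c = 1.219, r_n = 21.21 kips; interior l_c = 1.312, r_n = 22.84 kips; R_n = 21.21 + 4·22.84 = 112.6 kips → 56.3 kips.
Block shear: A_gv = 2.531, A_nv = 1.547, A_nt = 0.2656 in²; R_n = min(0.6F_uA_nv, 0.6F_yA_gv) + U_bs·F_u·A_nt = 69.24 kips → 34.6 kips.
Block shear governs: 34.6 kips.

34.6 kips (block shear governs)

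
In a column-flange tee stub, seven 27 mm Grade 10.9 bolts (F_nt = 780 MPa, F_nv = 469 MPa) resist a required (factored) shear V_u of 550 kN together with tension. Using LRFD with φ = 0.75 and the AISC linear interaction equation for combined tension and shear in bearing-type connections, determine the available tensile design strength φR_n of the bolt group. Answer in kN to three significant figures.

A_b = π·27²/4 = 572.6 mm²; f_rv = 550 × 1000 / (7 × 572.6) = 137.2 MPa.
F'_nt = 1.3 F_nt − (F_nt / φF_nv) f_rv = 1.3·780 − (780/(0.75·469))·137.2 = 709.7 MPa, capped at F_nt → F'_nt = 709.7 MPa.
R_n = F'_nt · A_b · n = 709.7 × 572.6 × 7 / 1000 = 2844 kN.
Design strength φR_n = 0.75 × 2844 = 2130 kN.

2130 kN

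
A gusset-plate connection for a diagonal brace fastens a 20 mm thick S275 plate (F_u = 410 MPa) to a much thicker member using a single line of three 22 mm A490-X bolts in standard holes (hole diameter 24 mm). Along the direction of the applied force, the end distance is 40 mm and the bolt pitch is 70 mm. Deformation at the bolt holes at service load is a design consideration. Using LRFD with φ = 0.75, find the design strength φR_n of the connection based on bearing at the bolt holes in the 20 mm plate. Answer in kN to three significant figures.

856 kN

Per bolt r_n = 1.2 l_c t F_u ≤ 2.4 d t F_u; upper limit = 2.4 × 22 × 20 × 410 / 1000 = 433 kN.
Edge bolt: l_c = 40 − 24/2 = 28 mm → 1.2 × 28 × 20 × 410 / 1000 = 275.5 → r_n = 275.5 kN.
Interior bolts: l_c = 70 − 24 = 46 mm → 1.2 × 46 × 20 × 410 / 1000 = 452.6 → r_n = 433 kN.
R_n = 1 × 275.5 + 2 × 433 = 1141 kN.
Design strength φR_n = 0.75 × 1141 = 856 kN.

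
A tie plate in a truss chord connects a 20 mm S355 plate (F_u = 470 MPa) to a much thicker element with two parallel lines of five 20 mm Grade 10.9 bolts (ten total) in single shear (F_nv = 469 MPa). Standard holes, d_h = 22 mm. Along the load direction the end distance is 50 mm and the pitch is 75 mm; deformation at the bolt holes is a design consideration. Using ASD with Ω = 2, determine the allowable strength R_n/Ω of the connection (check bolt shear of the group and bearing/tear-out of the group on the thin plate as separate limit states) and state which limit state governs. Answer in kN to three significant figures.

737 kN (bolt shear governs)

Bolt shear: A_b = π·20²/4 = 314.2 mm²; R_n = 469 × 314.2 × 10 × 1 / 1000 = 1473 kN → 1473 / 2 = 737 kN.
Bearing (1.2 l_c t F_u ≤ 2.4 d t F_u): upper limit = 2.4·20·20·470 / 1000 = 451.2 kN.
  Edge l_c = 50 − 22/2 = 39 → r_n = 439.9 kN; interior l_c = 75 − 22 = 53 → r_n = 451.2 kN.
  R_n,bearing = 2·439.9 + 8·451.2 = 4489 kN → 4489 / 2 = 2240 kN.
Bolt shear governs: 737 kN.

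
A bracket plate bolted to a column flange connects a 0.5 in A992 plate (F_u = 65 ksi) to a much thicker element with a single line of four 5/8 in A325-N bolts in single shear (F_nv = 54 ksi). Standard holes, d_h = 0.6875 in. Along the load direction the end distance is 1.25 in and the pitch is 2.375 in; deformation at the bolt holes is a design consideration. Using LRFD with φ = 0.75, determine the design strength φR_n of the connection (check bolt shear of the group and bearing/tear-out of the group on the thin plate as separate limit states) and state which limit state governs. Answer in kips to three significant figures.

49.7 kips (bolt shear governs)

Bolt shear: A_b = π·0.625²/4 = 0.3068 in²; R_n = 54 × 0.3068 × 4 × 1 = 66.27 kips → 0.75 × 66.27 = 49.7 kips.
Bearing (1.2 l_c t F_u ≤ 2.4 d t F_u): upper limit = 2.4·0.625·0.5·65 = 48.75 kips.
  Edge l_c = 1.25 − 0.6875/2 = 0.9062 → r_n = 35.34 kips; interior l_c = 2.375 − 0.6875 = 1.688 → r_n = 48.75 kips.
  R_n,bearing = 1·35.34 + 3·48.75 = 181.6 kips → 0.75 × 181.6 = 136 kips.
Bolt shear governs: 49.7 kips.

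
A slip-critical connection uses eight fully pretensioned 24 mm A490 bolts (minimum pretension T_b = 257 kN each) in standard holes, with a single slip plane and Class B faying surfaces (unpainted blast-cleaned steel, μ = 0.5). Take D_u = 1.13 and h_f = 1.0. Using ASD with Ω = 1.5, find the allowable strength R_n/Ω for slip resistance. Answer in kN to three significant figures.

774 kN

R_n = μ · D_u · h_f · T_b · n_s · n_b = 0.5 × 1.13 × 1.0 × 257 × 1 × 8 = 1162 kN.
Allowable strength R_n/Ω = 1162 / 1.5 = 774 kN.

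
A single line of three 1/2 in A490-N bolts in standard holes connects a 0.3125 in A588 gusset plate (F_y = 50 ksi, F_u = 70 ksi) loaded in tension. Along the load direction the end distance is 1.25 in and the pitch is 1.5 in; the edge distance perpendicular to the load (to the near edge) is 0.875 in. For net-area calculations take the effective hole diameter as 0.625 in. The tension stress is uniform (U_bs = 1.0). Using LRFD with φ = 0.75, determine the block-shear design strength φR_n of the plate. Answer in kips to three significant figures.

35.7 kips

Shear plane L_v = 1.25 + 2·1.5 = 4.25 in; A_gv = 4.25 × 0.3125 = 1.328 in².
A_nv = (4.25 − 2.5·0.625) × 0.3125 = 0.8398 in².
A_nt = (0.875 − 0.5·0.625) × 0.3125 = 0.1758 in².
0.6 F_u A_nv = 35.27 kips; 0.6 F_y A_gv = 39.84 kips → shear rupture governs the shear term.
R_n = 35.27 + 1.0 × 70 × 0.1758 = 47.58 kips.
Design strength φR_n = 0.75 × 47.58 = 35.7 kips.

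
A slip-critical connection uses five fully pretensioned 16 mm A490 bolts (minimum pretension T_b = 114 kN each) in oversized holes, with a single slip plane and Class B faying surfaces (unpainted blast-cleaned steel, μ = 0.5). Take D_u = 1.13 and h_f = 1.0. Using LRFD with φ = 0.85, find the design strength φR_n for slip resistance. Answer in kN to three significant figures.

274 kN

R_n = μ · D_u · h_f · T_b · n_s · n_b = 0.5 × 1.13 × 1.0 × 114 × 1 × 5 = 322 kN.
Design strength φR_n = 0.85 × 322 = 274 kN.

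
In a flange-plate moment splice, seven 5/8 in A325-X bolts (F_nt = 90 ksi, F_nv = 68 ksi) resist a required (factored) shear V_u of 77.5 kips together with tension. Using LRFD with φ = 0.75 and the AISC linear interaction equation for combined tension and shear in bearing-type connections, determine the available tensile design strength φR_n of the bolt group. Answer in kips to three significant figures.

A_b = π·0.625²/4 = 0.3068 in²; f_rv = 77.5 / (7 × 0.3068) = 36.09 ksi.
F'_nt = 1.3 F_nt − (F_nt / φF_nv) f_rv = 1.3·90 − (90/(0.75·68))·36.09 = 53.32 ksi, capped at F_nt → F'_nt = 53.32 ksi.
R_n = F'_nt · A_b · n = 53.32 × 0.3068 × 7 = 114.5 kips.
Design strength φR_n = 0.75 × 114.5 = 85.9 kips.

85.9 kips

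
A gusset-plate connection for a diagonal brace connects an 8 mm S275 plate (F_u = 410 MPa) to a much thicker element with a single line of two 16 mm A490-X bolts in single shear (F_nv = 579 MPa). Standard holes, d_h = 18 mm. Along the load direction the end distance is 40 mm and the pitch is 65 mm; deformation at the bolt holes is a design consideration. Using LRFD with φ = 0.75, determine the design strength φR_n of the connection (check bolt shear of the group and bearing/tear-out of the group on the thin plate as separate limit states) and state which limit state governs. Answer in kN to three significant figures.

175 kN (bolt shear governs)

Bolt shear: A_b = π·16²/4 = 201.1 mm²; R_n = 579 × 201.1 × 2 × 1 / 1000 = 232.8 kN → 0.75 × 232.8 = 175 kN.
Bearing (1.2 l_c t F_u ≤ 2.4 d t F_u): upper limit = 2.4·16·8·410 / 1000 = 126 kN.
  Edge l_c = 40 − 18/2 = 31 → r_n = 122 kN; interior l_c = 65 − 18 = 47 → r_n = 126 kN.
  R_n,bearing = 1·122 + 1·126 = 248 kN → 0.75 × 248 = 186 kN.
Bolt shear governs: 175 kN.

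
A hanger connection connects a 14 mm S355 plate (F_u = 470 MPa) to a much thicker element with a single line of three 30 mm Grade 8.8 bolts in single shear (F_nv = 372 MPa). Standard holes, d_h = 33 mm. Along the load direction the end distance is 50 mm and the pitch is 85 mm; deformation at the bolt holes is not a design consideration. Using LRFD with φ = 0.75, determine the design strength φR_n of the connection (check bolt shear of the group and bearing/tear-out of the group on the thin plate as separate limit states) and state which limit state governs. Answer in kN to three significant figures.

592 kN (bolt shear governs)

Bolt shear: A_b = π·30²/4 = 706.9 mm²; R_n = 372 × 706.9 × 3 × 1 / 1000 = 788.9 kN → 0.75 × 788.9 = 592 kN.
Bearing (1.5 l_c t F_u ≤ 3.0 d t F_u): upper limit = 3.0·30·14·470 / 1000 = 592.2 kN.
  Edge l_c = 50 − 33/2 = 33.5 → r_n = 330.6 kN; interior l_c = 85 − 33 = 52 → r_n = 513.2 kN.
  R_n,bearing = 1·330.6 + 2·513.2 = 1357 kN → 0.75 × 1357 = 1020 kN.
Bolt shear governs: 592 kN.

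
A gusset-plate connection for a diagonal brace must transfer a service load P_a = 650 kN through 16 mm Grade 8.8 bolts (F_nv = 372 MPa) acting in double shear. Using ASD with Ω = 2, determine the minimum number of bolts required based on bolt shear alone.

A_b = π·16²/4 = 201.1 mm².
Per-bolt allowable strength R_n/Ω = 372 × 201.1 × 2 / 1000 / 2 = 74.8 kN.
n ≥ 650 / 74.8 = 8.69 → use 9 bolts.

9 bolts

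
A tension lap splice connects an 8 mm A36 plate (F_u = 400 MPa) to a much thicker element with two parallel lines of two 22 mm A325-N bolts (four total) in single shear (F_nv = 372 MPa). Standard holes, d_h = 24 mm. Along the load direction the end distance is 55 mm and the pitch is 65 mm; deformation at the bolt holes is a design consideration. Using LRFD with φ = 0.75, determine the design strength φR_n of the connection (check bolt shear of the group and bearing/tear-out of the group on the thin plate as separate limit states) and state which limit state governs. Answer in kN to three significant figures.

424 kN (bolt shear governs)

Bolt shear: A_b = π·22²/4 = 380.1 mm²; R_n = 372 × 380.1 × 4 × 1 / 1000 = 565.6 kN → 0.75 × 565.6 = 424 kN.
Bearing (1.2 l_c t F_u ≤ 2.4 d t F_u): upper limit = 2.4·22·8·400 / 1000 = 169 kN.
  Edge l_c = 55 − 24/2 = 43 → r_n = 165.1 kN; interior l_c = 65 − 24 = 41 → r_n = 157.4 kN.
  R_n,bearing = 2·165.1 + 2·157.4 = 645.1 kN → 0.75 × 645.1 = 484 kN.
Bolt shear governs: 424 kN.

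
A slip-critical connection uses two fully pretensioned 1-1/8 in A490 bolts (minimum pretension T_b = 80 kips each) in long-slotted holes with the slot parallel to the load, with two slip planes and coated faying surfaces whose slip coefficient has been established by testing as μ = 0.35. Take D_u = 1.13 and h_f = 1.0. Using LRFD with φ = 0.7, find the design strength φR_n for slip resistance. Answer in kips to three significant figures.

88.6 kips

R_n = μ · D_u · h_f · T_b · n_s · n_b = 0.35 × 1.13 × 1.0 × 80 × 2 × 2 = 126.6 kips.
Design strength φR_n = 0.7 × 126.6 = 88.6 kips.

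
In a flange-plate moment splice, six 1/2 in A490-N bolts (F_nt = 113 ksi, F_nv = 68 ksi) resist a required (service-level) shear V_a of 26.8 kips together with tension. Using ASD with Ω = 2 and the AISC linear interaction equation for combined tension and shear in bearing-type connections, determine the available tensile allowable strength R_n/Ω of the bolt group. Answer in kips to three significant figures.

A_b = π·0.5²/4 = 0.1963 in²; f_rv = 26.8 / (6 × 0.1963) = 22.75 ksi.
F'_nt = 1.3 F_nt − (Ω F_nt / F_nv) f_rv = 1.3·113 − (2·113/68)·22.75 = 71.29 ksi, capped at F_nt → F'_nt = 71.29 ksi.
R_n = F'_nt · A_b · n = 71.29 × 0.1963 × 6 = 83.99 kips.
Allowable strength R_n/Ω = 83.99 / 2 = 42 kips.

42 kips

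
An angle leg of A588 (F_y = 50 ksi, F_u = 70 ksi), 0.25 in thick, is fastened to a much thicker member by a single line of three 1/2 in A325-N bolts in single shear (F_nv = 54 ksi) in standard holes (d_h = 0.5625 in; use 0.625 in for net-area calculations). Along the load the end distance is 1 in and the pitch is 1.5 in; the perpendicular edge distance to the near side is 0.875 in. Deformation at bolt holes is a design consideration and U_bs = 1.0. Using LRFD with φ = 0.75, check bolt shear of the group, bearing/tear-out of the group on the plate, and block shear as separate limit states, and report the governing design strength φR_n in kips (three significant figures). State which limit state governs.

23.9 kips (bolt shear governs)

Bolt shear: A_b = π·0.5²/4 = 0.1963 in²; R_n = 54 × 0.1963 × 3 × 1 = 31.81 kips → 0.75 × 31.81 = 23.9 kips.
Bearing: edge l_c = 0.7188, r_n = 15.09 kips; interior l_c = 0.9375, r_n = 19.69 kips; R_n = 15.09 + 2·19.69 = 54.47 kips → 40.9 kips.
Block shear: A_gv = 1, A_nv = 0.6094, A_nt = 0.1406 in²; R_n = min(0.6F_uA_nv, 0.6F_yA_gv) + U_bs·F_u·A_nt = 35.44 kips → 26.6 kips.
Bolt shear governs: 23.9 kips.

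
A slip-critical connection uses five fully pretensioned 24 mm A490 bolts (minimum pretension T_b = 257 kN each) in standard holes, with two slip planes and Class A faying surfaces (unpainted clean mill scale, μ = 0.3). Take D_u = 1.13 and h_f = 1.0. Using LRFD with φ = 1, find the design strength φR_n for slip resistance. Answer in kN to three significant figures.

871 kN

R_n = μ · D_u · h_f · T_b · n_s · n_b = 0.3 × 1.13 × 1.0 × 257 × 2 × 5 = 871.2 kN.
Design strength φR_n = 1 × 871.2 = 871 kN.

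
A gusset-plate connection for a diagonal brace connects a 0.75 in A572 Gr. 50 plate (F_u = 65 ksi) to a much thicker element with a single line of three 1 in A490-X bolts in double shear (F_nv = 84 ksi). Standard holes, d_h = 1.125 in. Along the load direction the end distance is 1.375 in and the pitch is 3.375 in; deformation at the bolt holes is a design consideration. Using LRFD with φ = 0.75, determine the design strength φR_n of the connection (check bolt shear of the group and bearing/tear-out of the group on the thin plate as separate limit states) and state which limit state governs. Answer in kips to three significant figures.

211 kips (bearing governs)

Bolt shear: A_b = π·1²/4 = 0.7854 in²; R_n = 84 × 0.7854 × 3 × 2 = 395.8 kips → 0.75 × 395.8 = 297 kips.
Bearing (1.2 l_c t F_u ≤ 2.4 d t F_u): upper limit = 2.4·1·0.75·65 = 117 kips.
  Edge l_c = 1.375 − 1.125/2 = 0.8125 → r_n = 47.53 kips; interior l_c = 3.375 − 1.125 = 2.25 → r_n = 117 kips.
  R_n,bearing = 1·47.53 + 2·117 = 281.5 kips → 0.75 × 281.5 = 211 kips.
Bearing governs: 211 kips.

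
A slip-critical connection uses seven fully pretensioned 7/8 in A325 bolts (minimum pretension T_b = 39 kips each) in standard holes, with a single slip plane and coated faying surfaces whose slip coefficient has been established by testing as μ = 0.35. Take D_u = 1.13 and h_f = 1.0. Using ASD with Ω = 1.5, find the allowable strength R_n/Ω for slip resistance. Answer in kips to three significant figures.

R_n = μ · D_u · h_f · T_b · n_s · n_b = 0.35 × 1.13 × 1.0 × 39 × 1 × 7 = 108 kips.
Allowable strength R_n/Ω = 108 / 1.5 = 72 kips.

72 kips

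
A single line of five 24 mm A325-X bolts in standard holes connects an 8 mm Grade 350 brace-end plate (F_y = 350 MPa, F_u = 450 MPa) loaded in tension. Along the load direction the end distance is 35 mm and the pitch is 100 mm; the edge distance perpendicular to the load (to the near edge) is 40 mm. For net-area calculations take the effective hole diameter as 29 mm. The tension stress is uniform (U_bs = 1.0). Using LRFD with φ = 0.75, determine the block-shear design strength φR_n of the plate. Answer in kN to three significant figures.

Shear plane L_v = 35 + 4·100 = 435 mm; A_gv = 435 × 8 = 3480 mm².
A_nv = (435 − 4.5·29) × 8 = 2436 mm².
A_nt = (40 − 0.5·29) × 8 = 204 mm².
0.6 F_u A_nv = 657.7 kN; 0.6 F_y A_gv = 730.8 kN → shear rupture governs the shear term.
R_n = 657.7 + 1.0 × 450 × 204 / 1000 = 749.5 kN.
Design strength φR_n = 0.75 × 749.5 = 562 kN.

562 kN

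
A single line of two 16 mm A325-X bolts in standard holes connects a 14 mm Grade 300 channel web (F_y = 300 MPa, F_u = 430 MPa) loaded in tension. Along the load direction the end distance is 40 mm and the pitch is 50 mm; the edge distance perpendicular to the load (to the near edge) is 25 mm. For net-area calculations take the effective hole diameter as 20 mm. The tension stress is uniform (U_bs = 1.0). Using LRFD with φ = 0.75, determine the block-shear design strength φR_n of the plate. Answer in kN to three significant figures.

Shear plane L_v = 40 + 1·50 = 90 mm; A_gv = 90 × 14 = 1260 mm².
A_nv = (90 − 1.5·20) × 14 = 840 mm².
A_nt = (25 − 0.5·20) × 14 = 210 mm².
0.6 F_u A_nv = 216.7 kN; 0.6 F_y A_gv = 226.8 kN → shear rupture governs the shear term.
R_n = 216.7 + 1.0 × 430 × 210 / 1000 = 307 kN.
Design strength φR_n = 0.75 × 307 = 230 kN.

230 kN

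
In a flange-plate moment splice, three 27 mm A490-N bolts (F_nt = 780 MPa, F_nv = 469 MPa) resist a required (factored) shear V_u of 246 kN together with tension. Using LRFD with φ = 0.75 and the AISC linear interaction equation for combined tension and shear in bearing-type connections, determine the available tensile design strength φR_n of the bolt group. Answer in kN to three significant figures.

A_b = π·27²/4 = 572.6 mm²; f_rv = 246 × 1000 / (3 × 572.6) = 143.2 MPa.
F'_nt = 1.3 F_nt − (F_nt / φF_nv) f_rv = 1.3·780 − (780/(0.75·469))·143.2 = 696.4 MPa, capped at F_nt → F'_nt = 696.4 MPa.
R_n = F'_nt · A_b · n = 696.4 × 572.6 × 3 / 1000 = 1196 kN.
Design strength φR_n = 0.75 × 1196 = 897 kN.

897 kN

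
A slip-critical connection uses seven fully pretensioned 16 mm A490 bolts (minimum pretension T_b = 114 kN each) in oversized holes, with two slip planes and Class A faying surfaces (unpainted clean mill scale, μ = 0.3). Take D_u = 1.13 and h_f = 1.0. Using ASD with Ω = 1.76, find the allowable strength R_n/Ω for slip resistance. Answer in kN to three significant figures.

307 kN

R_n = μ · D_u · h_f · T_b · n_s · n_b = 0.3 × 1.13 × 1.0 × 114 × 2 × 7 = 541 kN.
Allowable strength R_n/Ω = 541 / 1.76 = 307 kN.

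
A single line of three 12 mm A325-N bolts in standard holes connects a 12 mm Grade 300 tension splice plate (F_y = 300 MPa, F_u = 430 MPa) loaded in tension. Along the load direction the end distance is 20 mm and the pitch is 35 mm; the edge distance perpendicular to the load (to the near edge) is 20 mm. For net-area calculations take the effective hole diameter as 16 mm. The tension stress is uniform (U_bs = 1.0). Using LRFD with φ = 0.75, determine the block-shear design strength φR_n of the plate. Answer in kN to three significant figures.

163 kN

Shear plane L_v = 20 + 2·35 = 90 mm; A_gv = 90 × 12 = 1080 mm².
A_nv = (90 − 2.5·16) × 12 = 600 mm².
A_nt = (20 − 0.5·16) × 12 = 144 mm².
0.6 F_u A_nv = 154.8 kN; 0.6 F_y A_gv = 194.4 kN → shear rupture governs the shear term.
R_n = 154.8 + 1.0 × 430 × 144 / 1000 = 216.7 kN.
Design strength φR_n = 0.75 × 216.7 = 163 kN.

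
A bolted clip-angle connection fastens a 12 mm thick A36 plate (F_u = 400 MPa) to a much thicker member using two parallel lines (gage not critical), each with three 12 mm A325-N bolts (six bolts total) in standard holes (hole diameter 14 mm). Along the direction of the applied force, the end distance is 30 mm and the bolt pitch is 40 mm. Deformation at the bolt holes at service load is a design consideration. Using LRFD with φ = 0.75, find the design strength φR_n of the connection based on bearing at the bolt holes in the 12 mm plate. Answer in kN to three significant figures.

613 kN

Per bolt r_n = 1.2 l_c t F_u ≤ 2.4 d t F_u; upper limit = 2.4 × 12 × 12 × 400 / 1000 = 138.2 kN.
Edge bolt: l_c = 30 − 14/2 = 23 mm → 1.2 × 23 × 12 × 400 / 1000 = 132.5 → r_n = 132.5 kN.
Interior bolts: l_c = 40 − 14 = 26 mm → 1.2 × 26 × 12 × 400 / 1000 = 149.8 → r_n = 138.2 kN.
R_n = 2 × 132.5 + 4 × 138.2 = 817.9 kN.
Design strength φR_n = 0.75 × 817.9 = 613 kN.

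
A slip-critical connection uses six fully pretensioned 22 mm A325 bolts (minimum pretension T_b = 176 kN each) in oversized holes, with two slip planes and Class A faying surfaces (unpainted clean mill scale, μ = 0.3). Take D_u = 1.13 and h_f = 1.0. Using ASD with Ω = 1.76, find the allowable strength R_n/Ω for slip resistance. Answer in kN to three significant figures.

R_n = μ · D_u · h_f · T_b · n_s · n_b = 0.3 × 1.13 × 1.0 × 176 × 2 × 6 = 716 kN.
Allowable strength R_n/Ω = 716 / 1.76 = 407 kN.

407 kN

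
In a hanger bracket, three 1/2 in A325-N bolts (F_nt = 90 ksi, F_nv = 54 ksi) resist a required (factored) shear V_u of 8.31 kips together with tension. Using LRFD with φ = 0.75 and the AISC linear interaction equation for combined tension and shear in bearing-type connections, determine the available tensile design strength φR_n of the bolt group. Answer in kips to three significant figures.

37.8 kips

A_b = π·0.5²/4 = 0.1963 in²; f_rv = 8.31 / (3 × 0.1963) = 14.11 ksi.
F'_nt = 1.3 F_nt − (F_nt / φF_nv) f_rv = 1.3·90 − (90/(0.75·54))·14.11 = 85.65 ksi, capped at F_nt → F'_nt = 85.65 ksi.
R_n = F'_nt · A_b · n = 85.65 × 0.1963 × 3 = 50.45 kips.
Design strength φR_n = 0.75 × 50.45 = 37.8 kips.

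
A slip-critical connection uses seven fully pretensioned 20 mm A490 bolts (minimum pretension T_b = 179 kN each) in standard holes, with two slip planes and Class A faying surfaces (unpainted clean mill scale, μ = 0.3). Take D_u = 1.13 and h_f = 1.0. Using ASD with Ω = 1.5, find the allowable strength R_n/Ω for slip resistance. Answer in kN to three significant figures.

566 kN

R_n = μ · D_u · h_f · T_b · n_s · n_b = 0.3 × 1.13 × 1.0 × 179 × 2 × 7 = 849.5 kN.
Allowable strength R_n/Ω = 849.5 / 1.5 = 566 kN.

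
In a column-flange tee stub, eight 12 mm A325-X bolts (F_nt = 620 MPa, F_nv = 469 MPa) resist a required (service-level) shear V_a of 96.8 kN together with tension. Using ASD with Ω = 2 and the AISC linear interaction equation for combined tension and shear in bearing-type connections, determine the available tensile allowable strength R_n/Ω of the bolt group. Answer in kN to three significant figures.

237 kN

A_b = π·12²/4 = 113.1 mm²; f_rv = 96.8 × 1000 / (8 × 113.1) = 107 MPa.
F'_nt = 1.3 F_nt − (Ω F_nt / F_nv) f_rv = 1.3·620 − (2·620/469)·107 = 523.1 MPa, capped at F_nt → F'_nt = 523.1 MPa.
R_n = F'_nt · A_b · n = 523.1 × 113.1 × 8 / 1000 = 473.3 kN.
Allowable strength R_n/Ω = 473.3 / 2 = 237 kN.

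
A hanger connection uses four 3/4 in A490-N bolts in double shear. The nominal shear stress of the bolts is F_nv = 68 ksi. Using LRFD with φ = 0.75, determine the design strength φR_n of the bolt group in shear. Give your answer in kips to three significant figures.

180 kips

A_b = π × 0.75² / 4 = 0.4418 in².
R_n = F_nv · A_b · n · n_s = 68 × 0.4418 × 4 × 2 = 240.3 kips.
Design strength φR_n = 0.75 × 240.3 = 180 kips.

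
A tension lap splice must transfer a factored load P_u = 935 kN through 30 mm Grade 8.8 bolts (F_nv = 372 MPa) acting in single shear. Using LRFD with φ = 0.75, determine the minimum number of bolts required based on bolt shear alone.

5 bolts

A_b = π·30²/4 = 706.9 mm².
Per-bolt design strength φR_n = 0.75 × 372 × 706.9 × 1 / 1000 = 197.2 kN.
n ≥ 935 / 197.2 = 4.741 → use 5 bolts.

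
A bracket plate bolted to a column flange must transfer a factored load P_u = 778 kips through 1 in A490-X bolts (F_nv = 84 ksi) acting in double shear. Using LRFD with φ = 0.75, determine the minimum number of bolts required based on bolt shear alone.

8 bolts

A_b = π·1²/4 = 0.7854 in².
Per-bolt design strength φR_n = 0.75 × 84 × 0.7854 × 2 = 98.96 kips.
n ≥ 778 / 98.96 = 7.862 → use 8 bolts.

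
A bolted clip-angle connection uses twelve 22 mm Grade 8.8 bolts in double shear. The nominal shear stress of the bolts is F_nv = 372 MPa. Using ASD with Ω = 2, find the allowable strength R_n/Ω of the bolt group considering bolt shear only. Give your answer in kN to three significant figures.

1700 kN

A_b = π × 22² / 4 = 380.1 mm².
R_n = F_nv · A_b · n · n_s = 372 × 380.1 × 12 × 2 / 1000 = 3394 kN.
Allowable strength R_n/Ω = 3394 / 2 = 1700 kN.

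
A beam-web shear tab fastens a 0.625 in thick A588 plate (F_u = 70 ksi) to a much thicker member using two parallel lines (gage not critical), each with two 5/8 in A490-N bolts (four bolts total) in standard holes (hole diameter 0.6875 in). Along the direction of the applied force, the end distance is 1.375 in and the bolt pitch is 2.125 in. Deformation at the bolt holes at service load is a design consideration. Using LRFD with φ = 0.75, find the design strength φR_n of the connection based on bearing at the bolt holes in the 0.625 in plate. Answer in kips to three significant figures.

Per bolt r_n = 1.2 l_c t F_u ≤ 2.4 d t F_u; upper limit = 2.4 × 0.625 × 0.625 × 70 = 65.62 kips.
Edge bolt: l_c = 1.375 − 0.6875/2 = 1.031 in → 1.2 × 1.031 × 0.625 × 70 = 54.14 → r_n = 54.14 kips.
Interior bolts: l_c = 2.125 − 0.6875 = 1.438 in → 1.2 × 1.438 × 0.625 × 70 = 75.47 → r_n = 65.62 kips.
R_n = 2 × 54.14 + 2 × 65.62 = 239.5 kips.
Design strength φR_n = 0.75 × 239.5 = 180 kips.

180 kips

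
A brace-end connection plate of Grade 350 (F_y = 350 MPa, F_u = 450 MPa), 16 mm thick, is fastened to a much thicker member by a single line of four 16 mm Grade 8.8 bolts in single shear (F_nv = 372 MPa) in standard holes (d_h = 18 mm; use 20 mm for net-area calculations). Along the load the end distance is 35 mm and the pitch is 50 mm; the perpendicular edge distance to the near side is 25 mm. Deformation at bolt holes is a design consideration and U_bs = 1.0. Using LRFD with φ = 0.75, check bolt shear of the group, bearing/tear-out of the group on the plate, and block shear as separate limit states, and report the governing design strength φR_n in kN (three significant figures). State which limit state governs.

Bolt shear: A_b = π·16²/4 = 201.1 mm²; R_n = 372 × 201.1 × 4 × 1 / 1000 = 299.2 kN → 0.75 × 299.2 = 224 kN.
Bearing: edge l_c = 26, r_n = 224.6 kN; interior l_c = 32, r_n = 276.5 kN; R_n = 224.6 + 3·276.5 = 1054 kN → 791 kN.
Block shear: A_gv = 2960, A_nv = 1840, A_nt = 240 mm²; R_n = min(0.6F_uA_nv, 0.6F_yA_gv) + U_bs·F_u·A_nt = 604.8 kN → 454 kN.
Bolt shear governs: 224 kN.

224 kN (bolt shear governs)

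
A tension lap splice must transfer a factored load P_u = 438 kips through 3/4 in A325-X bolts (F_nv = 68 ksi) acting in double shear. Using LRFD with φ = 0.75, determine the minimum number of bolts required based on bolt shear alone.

A_b = π·0.75²/4 = 0.4418 in².
Per-bolt design strength φR_n = 0.75 × 68 × 0.4418 × 2 = 45.06 kips.
n ≥ 438 / 45.06 = 9.72 → use 10 bolts.

10 bolts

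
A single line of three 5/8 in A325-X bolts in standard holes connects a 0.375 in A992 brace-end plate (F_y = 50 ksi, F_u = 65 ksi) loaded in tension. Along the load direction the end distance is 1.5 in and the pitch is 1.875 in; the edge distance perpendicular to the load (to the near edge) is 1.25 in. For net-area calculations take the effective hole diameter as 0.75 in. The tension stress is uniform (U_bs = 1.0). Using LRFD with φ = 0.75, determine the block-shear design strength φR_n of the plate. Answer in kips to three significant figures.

53 kips

Shear plane L_v = 1.5 + 2·1.875 = 5.25 in; A_gv = 5.25 × 0.375 = 1.969 in².
A_nv = (5.25 − 2.5·0.75) × 0.375 = 1.266 in².
A_nt = (1.25 − 0.5·0.75) × 0.375 = 0.3281 in².
0.6 F_u A_nv = 49.36 kips; 0.6 F_y A_gv = 59.06 kips → shear rupture governs the shear term.
R_n = 49.36 + 1.0 × 65 × 0.3281 = 70.69 kips.
Design strength φR_n = 0.75 × 70.69 = 53 kips.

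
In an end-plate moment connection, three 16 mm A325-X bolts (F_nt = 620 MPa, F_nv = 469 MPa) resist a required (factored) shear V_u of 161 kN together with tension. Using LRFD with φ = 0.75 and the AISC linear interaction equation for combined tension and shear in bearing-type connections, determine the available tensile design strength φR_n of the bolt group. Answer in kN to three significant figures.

A_b = π·16²/4 = 201.1 mm²; f_rv = 161 × 1000 / (3 × 201.1) = 266.9 MPa.
F'_nt = 1.3 F_nt − (F_nt / φF_nv) f_rv = 1.3·620 − (620/(0.75·469))·266.9 = 335.5 MPa, capped at F_nt → F'_nt = 335.5 MPa.
R_n = F'_nt · A_b · n = 335.5 × 201.1 × 3 / 1000 = 202.4 kN.
Design strength φR_n = 0.75 × 202.4 = 152 kN.

152 kN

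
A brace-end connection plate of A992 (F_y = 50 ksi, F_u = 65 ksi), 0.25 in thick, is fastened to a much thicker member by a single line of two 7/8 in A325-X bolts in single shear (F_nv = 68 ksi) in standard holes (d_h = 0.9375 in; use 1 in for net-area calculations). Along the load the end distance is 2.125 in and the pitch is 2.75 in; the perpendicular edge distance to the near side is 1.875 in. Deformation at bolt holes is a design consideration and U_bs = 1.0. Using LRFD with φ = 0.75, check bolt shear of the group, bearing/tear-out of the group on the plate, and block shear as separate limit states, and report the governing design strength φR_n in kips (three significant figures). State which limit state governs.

41.4 kips (block shear governs)

Bolt shear: A_b = π·0.875²/4 = 0.6013 in²; R_n = 68 × 0.6013 × 2 × 1 = 81.78 kips → 0.75 × 81.78 = 61.3 kips.
Bearing: edge l_c = 1.656, r_n = 32.3 kips; interior l_c = 1.812, r_n = 34.12 kips; R_n = 32.3 + 1·34.12 = 66.42 kips → 49.8 kips.
Block shear: A_gv = 1.219, A_nv = 0.8438, A_nt = 0.3438 in²; R_n = min(0.6F_uA_nv, 0.6F_yA_gv) + U_bs·F_u·A_nt = 55.25 kips → 41.4 kips.
Block shear governs: 41.4 kips.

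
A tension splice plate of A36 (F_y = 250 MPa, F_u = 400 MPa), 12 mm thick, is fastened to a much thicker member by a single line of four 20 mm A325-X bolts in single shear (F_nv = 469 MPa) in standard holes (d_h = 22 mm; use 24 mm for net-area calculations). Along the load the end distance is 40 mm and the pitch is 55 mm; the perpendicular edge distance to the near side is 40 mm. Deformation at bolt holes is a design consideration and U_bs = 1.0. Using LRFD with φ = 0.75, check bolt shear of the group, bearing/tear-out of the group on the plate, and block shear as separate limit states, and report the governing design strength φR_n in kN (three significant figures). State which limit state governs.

Bolt shear: A_b = π·20²/4 = 314.2 mm²; R_n = 469 × 314.2 × 4 × 1 / 1000 = 589.4 kN → 0.75 × 589.4 = 442 kN.
Bearing: edge l_c = 29, r_n = 167 kN; interior l_c = 33, r_n = 190.1 kN; R_n = 167 + 3·190.1 = 737.3 kN → 553 kN.
Block shear: A_gv = 2460, A_nv = 1452, A_nt = 336 mm²; R_n = min(0.6F_uA_nv, 0.6F_yA_gv) + U_bs·F_u·A_nt = 482.9 kN → 362 kN.
Block shear governs: 362 kN.

362 kN (block shear governs)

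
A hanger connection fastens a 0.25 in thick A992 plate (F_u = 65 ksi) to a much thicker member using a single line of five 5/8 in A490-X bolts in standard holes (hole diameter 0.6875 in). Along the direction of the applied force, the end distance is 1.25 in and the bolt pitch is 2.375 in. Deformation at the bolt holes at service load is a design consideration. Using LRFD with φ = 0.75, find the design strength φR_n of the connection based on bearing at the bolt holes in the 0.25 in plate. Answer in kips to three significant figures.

Per bolt r_n = 1.2 l_c t F_u ≤ 2.4 d t F_u; upper limit = 2.4 × 0.625 × 0.25 × 65 = 24.38 kips.
Edge bolt: l_c = 1.25 − 0.6875/2 = 0.9062 in → 1.2 × 0.9062 × 0.25 × 65 = 17.67 → r_n = 17.67 kips.
Interior bolts: l_c = 2.375 − 0.6875 = 1.688 in → 1.2 × 1.688 × 0.25 × 65 = 32.91 → r_n = 24.38 kips.
R_n = 1 × 17.67 + 4 × 24.38 = 115.2 kips.
Design strength φR_n = 0.75 × 115.2 = 86.4 kips.

86.4 kips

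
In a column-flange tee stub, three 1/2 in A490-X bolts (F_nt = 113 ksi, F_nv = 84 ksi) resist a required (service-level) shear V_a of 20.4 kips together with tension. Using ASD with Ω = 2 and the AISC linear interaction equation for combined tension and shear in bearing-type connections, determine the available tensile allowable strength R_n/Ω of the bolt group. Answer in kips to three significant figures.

A_b = π·0.5²/4 = 0.1963 in²; f_rv = 20.4 / (3 × 0.1963) = 34.63 ksi.
F'_nt = 1.3 F_nt − (Ω F_nt / F_nv) f_rv = 1.3·113 − (2·113/84)·34.63 = 53.72 ksi, capped at F_nt → F'_nt = 53.72 ksi.
R_n = F'_nt · A_b · n = 53.72 × 0.1963 × 3 = 31.65 kips.
Allowable strength R_n/Ω = 31.65 / 2 = 15.8 kips.

15.8 kips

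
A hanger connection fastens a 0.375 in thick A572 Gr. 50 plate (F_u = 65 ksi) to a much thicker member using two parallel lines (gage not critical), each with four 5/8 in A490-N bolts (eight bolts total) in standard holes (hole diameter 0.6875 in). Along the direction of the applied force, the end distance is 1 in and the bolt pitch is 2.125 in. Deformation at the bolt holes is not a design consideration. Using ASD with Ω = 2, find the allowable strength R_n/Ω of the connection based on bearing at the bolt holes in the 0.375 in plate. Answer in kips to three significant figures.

Per bolt r_n = 1.5 l_c t F_u ≤ 3.0 d t F_u; upper limit = 3.0 × 0.625 × 0.375 × 65 = 45.7 kips.
Edge bolt: l_c = 1 − 0.6875/2 = 0.6562 in → 1.5 × 0.6562 × 0.375 × 65 = 23.99 → r_n = 23.99 kips.
Interior bolts: l_c = 2.125 − 0.6875 = 1.438 in → 1.5 × 1.438 × 0.375 × 65 = 52.56 → r_n = 45.7 kips.
R_n = 2 × 23.99 + 6 × 45.7 = 322.2 kips.
Allowable strength R_n/Ω = 322.2 / 2 = 161 kips.

161 kips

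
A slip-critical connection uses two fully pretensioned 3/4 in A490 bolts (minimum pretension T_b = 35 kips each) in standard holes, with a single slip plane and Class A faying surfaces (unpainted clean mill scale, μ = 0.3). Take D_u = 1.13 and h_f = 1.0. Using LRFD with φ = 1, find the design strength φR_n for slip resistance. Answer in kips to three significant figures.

23.7 kips

R_n = μ · D_u · h_f · T_b · n_s · n_b = 0.3 × 1.13 × 1.0 × 35 × 1 × 2 = 23.73 kips.
Design strength φR_n = 1 × 23.73 = 23.7 kips.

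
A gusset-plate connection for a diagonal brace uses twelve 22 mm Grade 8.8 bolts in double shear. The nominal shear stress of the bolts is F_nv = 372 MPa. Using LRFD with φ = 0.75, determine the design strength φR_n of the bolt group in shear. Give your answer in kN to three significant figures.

2550 kN

A_b = π × 22² / 4 = 380.1 mm².
R_n = F_nv · A_b · n · n_s = 372 × 380.1 × 12 × 2 / 1000 = 3394 kN.
Design strength φR_n = 0.75 × 3394 = 2550 kN.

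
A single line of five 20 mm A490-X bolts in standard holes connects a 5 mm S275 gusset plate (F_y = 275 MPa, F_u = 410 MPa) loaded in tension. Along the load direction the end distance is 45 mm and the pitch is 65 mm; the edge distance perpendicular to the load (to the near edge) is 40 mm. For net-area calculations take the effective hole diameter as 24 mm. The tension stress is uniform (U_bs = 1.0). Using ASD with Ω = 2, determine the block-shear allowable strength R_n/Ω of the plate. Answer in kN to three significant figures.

150 kN

Shear plane L_v = 45 + 4·65 = 305 mm; A_gv = 305 × 5 = 1525 mm².
A_nv = (305 − 4.5·24) × 5 = 985 mm².
A_nt = (40 − 0.5·24) × 5 = 140 mm².
0.6 F_u A_nv = 242.3 kN; 0.6 F_y A_gv = 251.6 kN → shear rupture governs the shear term.
R_n = 242.3 + 1.0 × 410 × 140 / 1000 = 299.7 kN.
Allowable strength R_n/Ω = 299.7 / 2 = 150 kN.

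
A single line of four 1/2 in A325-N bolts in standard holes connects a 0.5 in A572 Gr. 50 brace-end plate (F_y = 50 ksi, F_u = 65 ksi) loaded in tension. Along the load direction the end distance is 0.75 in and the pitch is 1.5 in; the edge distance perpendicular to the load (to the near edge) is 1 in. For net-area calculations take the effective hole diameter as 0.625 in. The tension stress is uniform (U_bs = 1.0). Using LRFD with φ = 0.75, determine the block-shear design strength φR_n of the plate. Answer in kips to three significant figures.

Shear plane L_v = 0.75 + 3·1.5 = 5.25 in; A_gv = 5.25 × 0.5 = 2.625 in².
A_nv = (5.25 − 3.5·0.625) × 0.5 = 1.531 in².
A_nt = (1 − 0.5·0.625) × 0.5 = 0.3438 in².
0.6 F_u A_nv = 59.72 kips; 0.6 F_y A_gv = 78.75 kips → shear rupture governs the shear term.
R_n = 59.72 + 1.0 × 65 × 0.3438 = 82.06 kips.
Design strength φR_n = 0.75 × 82.06 = 61.5 kips.

61.5 kips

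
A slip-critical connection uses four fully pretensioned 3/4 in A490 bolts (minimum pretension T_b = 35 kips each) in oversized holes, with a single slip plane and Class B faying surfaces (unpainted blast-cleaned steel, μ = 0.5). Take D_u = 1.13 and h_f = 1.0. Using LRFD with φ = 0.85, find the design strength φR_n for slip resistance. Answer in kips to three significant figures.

67.2 kips

R_n = μ · D_u · h_f · T_b · n_s · n_b = 0.5 × 1.13 × 1.0 × 35 × 1 × 4 = 79.1 kips.
Design strength φR_n = 0.85 × 79.1 = 67.2 kips.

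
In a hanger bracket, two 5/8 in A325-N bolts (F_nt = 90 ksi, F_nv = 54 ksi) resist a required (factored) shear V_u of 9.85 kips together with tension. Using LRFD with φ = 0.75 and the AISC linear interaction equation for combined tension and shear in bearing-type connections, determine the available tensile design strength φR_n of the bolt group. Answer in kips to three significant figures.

A_b = π·0.625²/4 = 0.3068 in²; f_rv = 9.85 / (2 × 0.3068) = 16.05 ksi.
F'_nt = 1.3 F_nt − (F_nt / φF_nv) f_rv = 1.3·90 − (90/(0.75·54))·16.05 = 81.33 ksi, capped at F_nt → F'_nt = 81.33 ksi.
R_n = F'_nt · A_b · n = 81.33 × 0.3068 × 2 = 49.9 kips.
Design strength φR_n = 0.75 × 49.9 = 37.4 kips.

37.4 kips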